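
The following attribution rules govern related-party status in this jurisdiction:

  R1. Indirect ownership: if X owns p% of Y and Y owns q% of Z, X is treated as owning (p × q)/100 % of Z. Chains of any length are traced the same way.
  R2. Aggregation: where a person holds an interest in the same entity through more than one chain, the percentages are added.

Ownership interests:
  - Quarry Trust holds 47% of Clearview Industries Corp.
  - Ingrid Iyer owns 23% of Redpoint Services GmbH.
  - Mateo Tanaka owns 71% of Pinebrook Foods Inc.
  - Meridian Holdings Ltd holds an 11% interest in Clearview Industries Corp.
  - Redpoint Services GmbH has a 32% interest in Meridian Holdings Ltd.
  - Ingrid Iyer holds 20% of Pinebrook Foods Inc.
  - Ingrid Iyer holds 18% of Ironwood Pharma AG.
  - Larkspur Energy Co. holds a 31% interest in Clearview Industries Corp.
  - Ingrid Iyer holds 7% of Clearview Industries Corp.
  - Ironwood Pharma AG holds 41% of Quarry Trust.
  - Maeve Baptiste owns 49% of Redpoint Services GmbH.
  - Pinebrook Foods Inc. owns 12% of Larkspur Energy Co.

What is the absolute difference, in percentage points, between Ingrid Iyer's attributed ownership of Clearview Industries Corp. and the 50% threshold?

Chain via Redpoint Services GmbH → Meridian Holdings Ltd (R1): 23% × 32% × 11% = 0.8096% of Clearview Industries Corp.
Chain via Pinebrook Foods Inc. → Larkspur Energy Co. (R1): 20% × 12% × 31% = 0.744% of Clearview Industries Corp.
Chain via Ironwood Pharma AG → Quarry Trust (R1): 18% × 41% × 47% = 3.4686% of Clearview Industries Corp.
Direct interest in Clearview Industries Corp: 7%.
Aggregating (R2): 0.8096% + 0.744% + 3.4686% + 7% = 12.0222%.
12.0222% falls short of the 50% threshold by 37.9778 percentage points.

37.9778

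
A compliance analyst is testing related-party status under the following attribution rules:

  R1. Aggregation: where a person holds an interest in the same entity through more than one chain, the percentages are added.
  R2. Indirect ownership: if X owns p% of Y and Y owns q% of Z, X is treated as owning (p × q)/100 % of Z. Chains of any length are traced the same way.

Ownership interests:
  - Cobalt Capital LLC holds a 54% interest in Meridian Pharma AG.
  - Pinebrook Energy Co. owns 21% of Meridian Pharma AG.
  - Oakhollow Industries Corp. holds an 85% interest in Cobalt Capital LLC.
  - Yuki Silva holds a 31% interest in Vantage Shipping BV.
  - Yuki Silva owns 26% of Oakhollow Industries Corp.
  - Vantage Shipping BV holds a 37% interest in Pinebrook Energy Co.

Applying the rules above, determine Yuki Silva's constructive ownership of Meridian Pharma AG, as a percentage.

Chain via Vantage Shipping BV → Pinebrook Energy Co. (R2): 31% × 37% × 21% = 2.4087% of Meridian Pharma AG.
Chain via Oakhollow Industries Corp. → Cobalt Capital LLC (R2): 26% × 85% × 54% = 11.934% of Meridian Pharma AG.
Aggregating (R1): 2.4087% + 11.934% = 14.3427%.

14.3427%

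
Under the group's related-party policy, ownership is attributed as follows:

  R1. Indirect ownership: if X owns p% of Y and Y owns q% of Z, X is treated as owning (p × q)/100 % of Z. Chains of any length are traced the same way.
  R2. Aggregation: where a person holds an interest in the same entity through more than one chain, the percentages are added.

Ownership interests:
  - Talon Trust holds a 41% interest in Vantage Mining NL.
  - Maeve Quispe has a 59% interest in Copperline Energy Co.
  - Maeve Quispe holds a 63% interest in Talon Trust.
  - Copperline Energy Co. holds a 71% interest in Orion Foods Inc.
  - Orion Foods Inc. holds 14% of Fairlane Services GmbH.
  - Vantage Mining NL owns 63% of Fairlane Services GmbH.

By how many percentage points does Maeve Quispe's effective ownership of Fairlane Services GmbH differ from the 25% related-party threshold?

2.8625

Chain via Talon Trust → Vantage Mining NL (R1): 63% × 41% × 63% = 16.2729% of Fairlane Services GmbH.
Chain via Copperline Energy Co. → Orion Foods Inc. (R1): 59% × 71% × 14% = 5.8646% of Fairlane Services GmbH.
Aggregating (R2): 16.2729% + 5.8646% = 22.1375%.
22.1375% falls short of the 25% threshold by 2.8625 percentage points.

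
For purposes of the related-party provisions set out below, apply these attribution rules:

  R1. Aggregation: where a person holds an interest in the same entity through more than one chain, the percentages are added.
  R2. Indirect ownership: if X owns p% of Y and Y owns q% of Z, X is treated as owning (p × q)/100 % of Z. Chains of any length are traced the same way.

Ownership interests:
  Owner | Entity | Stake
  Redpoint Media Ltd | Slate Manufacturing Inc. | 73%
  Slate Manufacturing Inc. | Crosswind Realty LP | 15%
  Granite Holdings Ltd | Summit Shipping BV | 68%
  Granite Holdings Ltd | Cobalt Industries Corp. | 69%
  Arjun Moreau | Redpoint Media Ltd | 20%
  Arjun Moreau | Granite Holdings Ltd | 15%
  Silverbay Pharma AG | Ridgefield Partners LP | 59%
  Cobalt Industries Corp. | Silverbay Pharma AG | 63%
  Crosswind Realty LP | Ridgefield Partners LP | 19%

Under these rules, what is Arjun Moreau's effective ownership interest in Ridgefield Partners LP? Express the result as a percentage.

4.263195%

Chain via Redpoint Media Ltd → Slate Manufacturing Inc. → Crosswind Realty LP (R2): 20% × 73% × 15% × 19% = 0.4161% of Ridgefield Partners LP.
Chain via Granite Holdings Ltd → Cobalt Industries Corp. → Silverbay Pharma AG (R2): 15% × 69% × 63% × 59% = 3.847095% of Ridgefield Partners LP.
Aggregating (R1): 0.4161% + 3.847095% = 4.263195%.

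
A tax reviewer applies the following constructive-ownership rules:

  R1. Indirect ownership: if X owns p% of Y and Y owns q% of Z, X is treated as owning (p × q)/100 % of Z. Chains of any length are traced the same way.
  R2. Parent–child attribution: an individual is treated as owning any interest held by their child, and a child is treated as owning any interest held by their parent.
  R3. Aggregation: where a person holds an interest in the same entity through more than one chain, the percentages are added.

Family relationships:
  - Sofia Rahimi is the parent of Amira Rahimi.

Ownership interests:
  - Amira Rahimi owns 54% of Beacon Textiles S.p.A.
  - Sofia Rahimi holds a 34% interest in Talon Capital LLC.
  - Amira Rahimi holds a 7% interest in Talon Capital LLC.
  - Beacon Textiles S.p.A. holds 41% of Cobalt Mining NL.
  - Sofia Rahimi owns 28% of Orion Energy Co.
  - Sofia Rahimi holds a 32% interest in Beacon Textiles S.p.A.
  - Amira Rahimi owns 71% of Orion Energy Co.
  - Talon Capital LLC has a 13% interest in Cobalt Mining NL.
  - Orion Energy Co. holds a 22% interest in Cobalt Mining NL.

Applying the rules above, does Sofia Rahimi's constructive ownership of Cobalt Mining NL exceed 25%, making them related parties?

By parent–child attribution (R2), Sofia Rahimi is treated as also owning Amira Rahimi's interest in Beacon Textiles S.p.A, giving 32% + 54% = 86%.
By parent–child attribution (R2), Sofia Rahimi is treated as also owning Amira Rahimi's interest in Talon Capital LLC, giving 34% + 7% = 41%.
By parent–child attribution (R2), Sofia Rahimi is treated as also owning Amira Rahimi's interest in Orion Energy Co, giving 28% + 71% = 99%.
Chain via Beacon Textiles S.p.A. (R1): 86% × 41% = 35.26% of Cobalt Mining NL.
Chain via Talon Capital LLC (R1): 41% × 13% = 5.33% of Cobalt Mining NL.
Chain via Orion Energy Co. (R1): 99% × 22% = 21.78% of Cobalt Mining NL.
Aggregating (R3): 35.26% + 5.33% + 21.78% = 62.37%.
62.37% exceeds the 25% threshold, so Sofia is a related party to Cobalt Mining NL.

Yes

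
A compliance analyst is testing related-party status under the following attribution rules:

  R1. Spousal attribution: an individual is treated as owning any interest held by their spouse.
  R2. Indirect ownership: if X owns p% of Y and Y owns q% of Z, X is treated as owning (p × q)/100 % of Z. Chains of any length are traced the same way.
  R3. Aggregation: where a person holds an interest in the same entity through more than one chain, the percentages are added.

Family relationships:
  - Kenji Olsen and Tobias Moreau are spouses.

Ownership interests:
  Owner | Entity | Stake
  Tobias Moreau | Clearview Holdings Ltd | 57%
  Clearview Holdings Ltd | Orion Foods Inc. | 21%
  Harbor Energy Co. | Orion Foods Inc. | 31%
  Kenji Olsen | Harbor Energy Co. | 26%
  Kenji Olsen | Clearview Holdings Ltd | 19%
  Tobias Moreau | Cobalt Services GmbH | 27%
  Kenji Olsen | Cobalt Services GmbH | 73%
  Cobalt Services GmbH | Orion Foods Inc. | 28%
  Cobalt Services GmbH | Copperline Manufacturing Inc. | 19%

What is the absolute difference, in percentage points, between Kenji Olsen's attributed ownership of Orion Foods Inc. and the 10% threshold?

42.02

By spousal attribution (R1), Kenji Olsen is treated as also owning Tobias Moreau's interest in Cobalt Services GmbH, giving 73% + 27% = 100%.
By spousal attribution (R1), Kenji Olsen is treated as also owning Tobias Moreau's interest in Clearview Holdings Ltd, giving 19% + 57% = 76%.
Chain via Cobalt Services GmbH (R2): 100% × 28% = 28% of Orion Foods Inc.
Chain via Clearview Holdings Ltd (R2): 76% × 21% = 15.96% of Orion Foods Inc.
Chain via Harbor Energy Co. (R2): 26% × 31% = 8.06% of Orion Foods Inc.
Aggregating (R3): 28% + 15.96% + 8.06% = 52.02%.
52.02% exceeds the 10% threshold by 42.02 percentage points.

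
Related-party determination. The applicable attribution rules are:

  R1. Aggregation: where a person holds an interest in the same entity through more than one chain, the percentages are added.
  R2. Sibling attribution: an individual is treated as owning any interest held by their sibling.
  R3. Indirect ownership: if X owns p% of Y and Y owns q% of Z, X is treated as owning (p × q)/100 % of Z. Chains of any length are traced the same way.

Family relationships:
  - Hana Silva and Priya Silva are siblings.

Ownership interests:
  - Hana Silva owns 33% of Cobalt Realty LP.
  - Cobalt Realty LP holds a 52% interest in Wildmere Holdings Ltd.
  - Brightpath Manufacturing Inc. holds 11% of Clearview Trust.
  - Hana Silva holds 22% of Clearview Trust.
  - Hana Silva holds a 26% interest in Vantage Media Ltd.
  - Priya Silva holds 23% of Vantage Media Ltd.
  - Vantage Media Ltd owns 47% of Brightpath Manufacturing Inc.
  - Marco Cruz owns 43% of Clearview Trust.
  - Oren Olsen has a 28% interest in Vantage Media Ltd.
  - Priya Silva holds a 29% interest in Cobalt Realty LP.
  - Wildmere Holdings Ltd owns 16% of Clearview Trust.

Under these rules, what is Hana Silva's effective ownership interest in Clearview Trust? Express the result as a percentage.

29.6917%

By sibling attribution (R2), Hana Silva is treated as also owning Priya Silva's interest in Vantage Media Ltd, giving 26% + 23% = 49%.
By sibling attribution (R2), Hana Silva is treated as also owning Priya Silva's interest in Cobalt Realty LP, giving 33% + 29% = 62%.
Chain via Vantage Media Ltd → Brightpath Manufacturing Inc. (R3): 49% × 47% × 11% = 2.5333% of Clearview Trust.
Chain via Cobalt Realty LP → Wildmere Holdings Ltd (R3): 62% × 52% × 16% = 5.1584% of Clearview Trust.
Direct interest in Clearview Trust: 22%.
Aggregating (R1): 2.5333% + 5.1584% + 22% = 29.6917%.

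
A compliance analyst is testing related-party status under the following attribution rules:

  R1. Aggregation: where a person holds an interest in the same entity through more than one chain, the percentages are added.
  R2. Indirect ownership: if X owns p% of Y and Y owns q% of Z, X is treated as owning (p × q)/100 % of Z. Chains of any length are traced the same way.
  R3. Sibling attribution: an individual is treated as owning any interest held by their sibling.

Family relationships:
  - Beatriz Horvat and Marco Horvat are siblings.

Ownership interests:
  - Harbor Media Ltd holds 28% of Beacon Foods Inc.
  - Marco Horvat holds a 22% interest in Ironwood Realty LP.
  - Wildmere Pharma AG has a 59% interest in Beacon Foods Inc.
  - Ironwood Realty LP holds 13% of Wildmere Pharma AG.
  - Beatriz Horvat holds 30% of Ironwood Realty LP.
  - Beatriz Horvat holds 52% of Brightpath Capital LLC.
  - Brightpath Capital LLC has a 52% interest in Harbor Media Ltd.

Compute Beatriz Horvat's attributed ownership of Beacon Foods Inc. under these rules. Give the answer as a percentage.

By sibling attribution (R3), Beatriz Horvat is treated as also owning Marco Horvat's interest in Ironwood Realty LP, giving 30% + 22% = 52%.
Chain via Ironwood Realty LP → Wildmere Pharma AG (R2): 52% × 13% × 59% = 3.9884% of Beacon Foods Inc.
Chain via Brightpath Capital LLC → Harbor Media Ltd (R2): 52% × 52% × 28% = 7.5712% of Beacon Foods Inc.
Aggregating (R1): 3.9884% + 7.5712% = 11.5596%.

11.5596%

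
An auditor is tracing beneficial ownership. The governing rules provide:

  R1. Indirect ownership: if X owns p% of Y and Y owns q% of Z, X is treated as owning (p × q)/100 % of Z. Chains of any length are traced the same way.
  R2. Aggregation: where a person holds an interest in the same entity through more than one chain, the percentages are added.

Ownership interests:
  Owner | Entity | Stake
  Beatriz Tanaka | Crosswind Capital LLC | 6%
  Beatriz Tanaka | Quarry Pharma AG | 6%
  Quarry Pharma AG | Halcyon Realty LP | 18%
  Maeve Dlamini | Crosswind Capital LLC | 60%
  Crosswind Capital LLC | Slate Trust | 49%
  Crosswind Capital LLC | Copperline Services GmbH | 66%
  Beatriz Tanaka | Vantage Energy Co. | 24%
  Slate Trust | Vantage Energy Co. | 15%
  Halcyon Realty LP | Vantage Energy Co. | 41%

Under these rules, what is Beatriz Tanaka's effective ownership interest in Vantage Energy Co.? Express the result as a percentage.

24.8838%

Chain via Crosswind Capital LLC → Slate Trust (R1): 6% × 49% × 15% = 0.441% of Vantage Energy Co.
Chain via Quarry Pharma AG → Halcyon Realty LP (R1): 6% × 18% × 41% = 0.4428% of Vantage Energy Co.
Direct interest in Vantage Energy Co: 24%.
Aggregating (R2): 0.441% + 0.4428% + 24% = 24.8838%.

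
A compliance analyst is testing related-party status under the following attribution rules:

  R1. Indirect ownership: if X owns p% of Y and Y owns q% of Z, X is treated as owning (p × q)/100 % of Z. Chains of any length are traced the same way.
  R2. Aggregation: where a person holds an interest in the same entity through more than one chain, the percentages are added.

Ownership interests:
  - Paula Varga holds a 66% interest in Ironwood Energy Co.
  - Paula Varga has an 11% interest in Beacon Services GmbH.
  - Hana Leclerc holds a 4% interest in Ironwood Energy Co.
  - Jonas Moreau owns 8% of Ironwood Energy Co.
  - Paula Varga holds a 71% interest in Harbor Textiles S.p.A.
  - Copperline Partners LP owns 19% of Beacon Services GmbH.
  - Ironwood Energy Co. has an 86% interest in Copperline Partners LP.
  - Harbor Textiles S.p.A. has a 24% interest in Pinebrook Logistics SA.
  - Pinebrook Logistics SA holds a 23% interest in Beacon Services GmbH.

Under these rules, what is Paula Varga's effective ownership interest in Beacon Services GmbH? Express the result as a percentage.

Chain via Harbor Textiles S.p.A. → Pinebrook Logistics SA (R1): 71% × 24% × 23% = 3.9192% of Beacon Services GmbH.
Chain via Ironwood Energy Co. → Copperline Partners LP (R1): 66% × 86% × 19% = 10.7844% of Beacon Services GmbH.
Direct interest in Beacon Services GmbH: 11%.
Aggregating (R2): 3.9192% + 10.7844% + 11% = 25.7036%.

25.7036%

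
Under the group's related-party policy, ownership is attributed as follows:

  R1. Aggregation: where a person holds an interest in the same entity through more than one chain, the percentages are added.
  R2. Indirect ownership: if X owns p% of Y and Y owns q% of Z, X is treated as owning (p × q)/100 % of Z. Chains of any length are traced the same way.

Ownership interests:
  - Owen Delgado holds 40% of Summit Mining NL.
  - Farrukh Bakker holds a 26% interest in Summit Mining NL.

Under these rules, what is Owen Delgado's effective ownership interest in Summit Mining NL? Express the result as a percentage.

40%

Direct interest in Summit Mining NL: 40%.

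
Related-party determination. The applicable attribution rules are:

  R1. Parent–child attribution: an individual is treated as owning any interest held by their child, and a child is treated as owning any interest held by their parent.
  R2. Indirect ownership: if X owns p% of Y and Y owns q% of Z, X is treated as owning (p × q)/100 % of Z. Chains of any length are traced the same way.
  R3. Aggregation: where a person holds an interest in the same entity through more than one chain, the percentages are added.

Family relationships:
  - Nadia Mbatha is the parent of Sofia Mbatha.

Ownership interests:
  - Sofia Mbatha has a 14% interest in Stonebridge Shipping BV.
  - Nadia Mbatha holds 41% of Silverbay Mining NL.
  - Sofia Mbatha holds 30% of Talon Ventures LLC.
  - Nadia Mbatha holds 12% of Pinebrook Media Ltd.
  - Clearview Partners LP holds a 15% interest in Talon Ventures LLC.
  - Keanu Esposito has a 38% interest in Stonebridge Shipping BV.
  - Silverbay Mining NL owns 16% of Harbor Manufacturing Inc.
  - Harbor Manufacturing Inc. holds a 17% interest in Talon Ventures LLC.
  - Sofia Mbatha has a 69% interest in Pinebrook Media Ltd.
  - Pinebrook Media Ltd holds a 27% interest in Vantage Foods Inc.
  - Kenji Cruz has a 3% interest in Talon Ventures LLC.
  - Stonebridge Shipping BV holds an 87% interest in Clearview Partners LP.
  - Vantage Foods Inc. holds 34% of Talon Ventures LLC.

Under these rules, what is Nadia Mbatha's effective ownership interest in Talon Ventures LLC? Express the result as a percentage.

40.378%

By parent–child attribution (R1), Nadia Mbatha is treated as also owning Sofia Mbatha's interest in Pinebrook Media Ltd, giving 12% + 69% = 81%.
By parent–child attribution (R1), Nadia Mbatha is treated as owning Sofia Mbatha's 14% interest in Stonebridge Shipping BV.
By parent–child attribution (R1), Nadia Mbatha is treated as owning Sofia Mbatha's 30% interest in Talon Ventures LLC.
Chain via Silverbay Mining NL → Harbor Manufacturing Inc. (R2): 41% × 16% × 17% = 1.1152% of Talon Ventures LLC.
Chain via Pinebrook Media Ltd → Vantage Foods Inc. (R2): 81% × 27% × 34% = 7.4358% of Talon Ventures LLC.
Chain via Stonebridge Shipping BV → Clearview Partners LP (R2): 14% × 87% × 15% = 1.827% of Talon Ventures LLC.
Direct interest in Talon Ventures LLC: 30%.
Aggregating (R3): 1.1152% + 7.4358% + 1.827% + 30% = 40.378%.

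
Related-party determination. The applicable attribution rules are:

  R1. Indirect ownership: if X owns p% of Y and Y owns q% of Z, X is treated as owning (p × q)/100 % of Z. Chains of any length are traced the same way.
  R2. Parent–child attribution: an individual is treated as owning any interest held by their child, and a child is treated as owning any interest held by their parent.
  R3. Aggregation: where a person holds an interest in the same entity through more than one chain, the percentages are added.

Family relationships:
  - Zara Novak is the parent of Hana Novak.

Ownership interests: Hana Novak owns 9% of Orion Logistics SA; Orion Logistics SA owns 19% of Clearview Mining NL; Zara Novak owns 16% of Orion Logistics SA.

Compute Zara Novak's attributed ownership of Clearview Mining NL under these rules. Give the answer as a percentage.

4.75%

By parent–child attribution (R2), Zara Novak is treated as also owning Hana Novak's interest in Orion Logistics SA, giving 16% + 9% = 25%.
Chain via Orion Logistics SA (R1): 25% × 19% = 4.75% of Clearview Mining NL.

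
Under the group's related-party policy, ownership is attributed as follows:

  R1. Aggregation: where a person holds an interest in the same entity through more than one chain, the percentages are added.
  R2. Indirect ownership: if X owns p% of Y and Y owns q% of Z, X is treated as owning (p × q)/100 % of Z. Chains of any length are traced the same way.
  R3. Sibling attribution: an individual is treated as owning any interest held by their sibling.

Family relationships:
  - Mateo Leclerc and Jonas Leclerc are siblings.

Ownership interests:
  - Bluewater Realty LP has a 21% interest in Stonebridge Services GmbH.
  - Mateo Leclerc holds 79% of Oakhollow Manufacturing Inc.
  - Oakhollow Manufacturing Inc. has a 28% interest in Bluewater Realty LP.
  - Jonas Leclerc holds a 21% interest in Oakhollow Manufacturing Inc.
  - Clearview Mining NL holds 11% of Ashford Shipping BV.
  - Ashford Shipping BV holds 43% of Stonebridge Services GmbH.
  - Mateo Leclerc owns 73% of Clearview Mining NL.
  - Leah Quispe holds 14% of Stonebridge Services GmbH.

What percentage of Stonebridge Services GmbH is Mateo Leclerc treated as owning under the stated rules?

9.3329%

By sibling attribution (R3), Mateo Leclerc is treated as also owning Jonas Leclerc's interest in Oakhollow Manufacturing Inc, giving 79% + 21% = 100%.
Chain via Clearview Mining NL → Ashford Shipping BV (R2): 73% × 11% × 43% = 3.4529% of Stonebridge Services GmbH.
Chain via Oakhollow Manufacturing Inc. → Bluewater Realty LP (R2): 100% × 28% × 21% = 5.88% of Stonebridge Services GmbH.
Aggregating (R1): 3.4529% + 5.88% = 9.3329%.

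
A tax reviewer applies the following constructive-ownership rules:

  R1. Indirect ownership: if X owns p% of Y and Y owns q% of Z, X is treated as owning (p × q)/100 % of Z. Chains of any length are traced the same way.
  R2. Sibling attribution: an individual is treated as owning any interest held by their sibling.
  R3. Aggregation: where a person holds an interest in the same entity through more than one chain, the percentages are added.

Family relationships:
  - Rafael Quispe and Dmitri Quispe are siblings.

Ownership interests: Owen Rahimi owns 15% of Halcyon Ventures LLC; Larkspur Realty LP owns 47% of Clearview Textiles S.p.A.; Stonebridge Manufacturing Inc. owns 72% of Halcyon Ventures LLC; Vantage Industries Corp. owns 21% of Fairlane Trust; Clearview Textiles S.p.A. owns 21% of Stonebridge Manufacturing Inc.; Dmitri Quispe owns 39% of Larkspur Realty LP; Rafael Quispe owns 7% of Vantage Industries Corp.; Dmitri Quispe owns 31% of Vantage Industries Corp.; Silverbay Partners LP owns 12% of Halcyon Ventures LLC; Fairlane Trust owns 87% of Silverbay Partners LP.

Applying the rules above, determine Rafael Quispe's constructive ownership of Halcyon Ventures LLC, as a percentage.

3.604608%

By sibling attribution (R2), Rafael Quispe is treated as also owning Dmitri Quispe's interest in Vantage Industries Corp, giving 7% + 31% = 38%.
By sibling attribution (R2), Rafael Quispe is treated as owning Dmitri Quispe's 39% interest in Larkspur Realty LP.
Chain via Vantage Industries Corp. → Fairlane Trust → Silverbay Partners LP (R1): 38% × 21% × 87% × 12% = 0.833112% of Halcyon Ventures LLC.
Chain via Larkspur Realty LP → Clearview Textiles S.p.A. → Stonebridge Manufacturing Inc. (R1): 39% × 47% × 21% × 72% = 2.771496% of Halcyon Ventures LLC.
Aggregating (R3): 0.833112% + 2.771496% = 3.604608%.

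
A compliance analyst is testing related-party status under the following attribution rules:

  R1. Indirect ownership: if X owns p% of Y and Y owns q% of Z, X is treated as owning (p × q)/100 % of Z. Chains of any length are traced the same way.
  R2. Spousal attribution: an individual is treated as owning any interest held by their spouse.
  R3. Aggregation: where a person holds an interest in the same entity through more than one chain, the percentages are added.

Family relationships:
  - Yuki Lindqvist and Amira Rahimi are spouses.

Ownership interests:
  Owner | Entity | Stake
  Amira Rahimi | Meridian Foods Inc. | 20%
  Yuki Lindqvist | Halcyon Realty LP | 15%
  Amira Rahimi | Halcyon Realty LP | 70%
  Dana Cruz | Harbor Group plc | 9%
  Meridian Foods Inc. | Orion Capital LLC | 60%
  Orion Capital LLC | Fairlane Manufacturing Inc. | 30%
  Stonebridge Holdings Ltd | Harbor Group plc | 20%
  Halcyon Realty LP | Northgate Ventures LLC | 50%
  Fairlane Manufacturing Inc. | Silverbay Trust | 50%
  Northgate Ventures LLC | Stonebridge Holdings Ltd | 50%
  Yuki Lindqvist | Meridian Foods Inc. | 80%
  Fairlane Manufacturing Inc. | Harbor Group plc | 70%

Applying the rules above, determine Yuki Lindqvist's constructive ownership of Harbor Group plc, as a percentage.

16.85%

By spousal attribution (R2), Yuki Lindqvist is treated as also owning Amira Rahimi's interest in Halcyon Realty LP, giving 15% + 70% = 85%.
By spousal attribution (R2), Yuki Lindqvist is treated as also owning Amira Rahimi's interest in Meridian Foods Inc, giving 80% + 20% = 100%.
Chain via Halcyon Realty LP → Northgate Ventures LLC → Stonebridge Holdings Ltd (R1): 85% × 50% × 50% × 20% = 4.25% of Harbor Group plc.
Chain via Meridian Foods Inc. → Orion Capital LLC → Fairlane Manufacturing Inc. (R1): 100% × 60% × 30% × 70% = 12.6% of Harbor Group plc.
Aggregating (R3): 4.25% + 12.6% = 16.85%.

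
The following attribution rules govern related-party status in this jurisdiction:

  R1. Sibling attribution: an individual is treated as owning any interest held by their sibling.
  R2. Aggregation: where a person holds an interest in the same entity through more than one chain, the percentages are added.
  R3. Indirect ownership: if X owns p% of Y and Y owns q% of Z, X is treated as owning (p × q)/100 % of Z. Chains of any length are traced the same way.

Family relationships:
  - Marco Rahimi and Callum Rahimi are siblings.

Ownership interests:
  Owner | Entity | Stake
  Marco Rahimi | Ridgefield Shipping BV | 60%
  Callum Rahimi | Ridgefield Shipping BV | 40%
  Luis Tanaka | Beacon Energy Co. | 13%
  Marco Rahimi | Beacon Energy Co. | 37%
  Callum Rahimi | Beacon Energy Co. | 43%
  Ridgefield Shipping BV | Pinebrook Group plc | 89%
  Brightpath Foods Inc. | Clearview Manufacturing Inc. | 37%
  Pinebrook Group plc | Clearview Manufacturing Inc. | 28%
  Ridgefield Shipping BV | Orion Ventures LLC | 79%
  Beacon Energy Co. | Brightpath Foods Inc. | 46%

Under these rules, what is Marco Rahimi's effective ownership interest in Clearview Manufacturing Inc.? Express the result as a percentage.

38.536%

By sibling attribution (R1), Marco Rahimi is treated as also owning Callum Rahimi's interest in Ridgefield Shipping BV, giving 60% + 40% = 100%.
By sibling attribution (R1), Marco Rahimi is treated as also owning Callum Rahimi's interest in Beacon Energy Co, giving 37% + 43% = 80%.
Chain via Ridgefield Shipping BV → Pinebrook Group plc (R3): 100% × 89% × 28% = 24.92% of Clearview Manufacturing Inc.
Chain via Beacon Energy Co. → Brightpath Foods Inc. (R3): 80% × 46% × 37% = 13.616% of Clearview Manufacturing Inc.
Aggregating (R2): 24.92% + 13.616% = 38.536%.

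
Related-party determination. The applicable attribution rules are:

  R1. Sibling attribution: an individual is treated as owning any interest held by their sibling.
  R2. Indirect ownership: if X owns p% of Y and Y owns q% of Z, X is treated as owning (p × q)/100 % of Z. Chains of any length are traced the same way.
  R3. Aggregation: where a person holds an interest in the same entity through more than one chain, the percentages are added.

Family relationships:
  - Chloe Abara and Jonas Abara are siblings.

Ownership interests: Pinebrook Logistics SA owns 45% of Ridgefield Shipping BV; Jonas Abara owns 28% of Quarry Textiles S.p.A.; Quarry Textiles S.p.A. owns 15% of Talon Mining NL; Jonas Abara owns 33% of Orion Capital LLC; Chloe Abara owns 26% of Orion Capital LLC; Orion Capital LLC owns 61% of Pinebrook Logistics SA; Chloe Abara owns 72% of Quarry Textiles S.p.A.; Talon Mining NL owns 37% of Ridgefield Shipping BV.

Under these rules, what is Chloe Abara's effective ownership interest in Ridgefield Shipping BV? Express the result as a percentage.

21.7455%

By sibling attribution (R1), Chloe Abara is treated as also owning Jonas Abara's interest in Quarry Textiles S.p.A, giving 72% + 28% = 100%.
By sibling attribution (R1), Chloe Abara is treated as also owning Jonas Abara's interest in Orion Capital LLC, giving 26% + 33% = 59%.
Chain via Quarry Textiles S.p.A. → Talon Mining NL (R2): 100% × 15% × 37% = 5.55% of Ridgefield Shipping BV.
Chain via Orion Capital LLC → Pinebrook Logistics SA (R2): 59% × 61% × 45% = 16.1955% of Ridgefield Shipping BV.
Aggregating (R3): 5.55% + 16.1955% = 21.7455%.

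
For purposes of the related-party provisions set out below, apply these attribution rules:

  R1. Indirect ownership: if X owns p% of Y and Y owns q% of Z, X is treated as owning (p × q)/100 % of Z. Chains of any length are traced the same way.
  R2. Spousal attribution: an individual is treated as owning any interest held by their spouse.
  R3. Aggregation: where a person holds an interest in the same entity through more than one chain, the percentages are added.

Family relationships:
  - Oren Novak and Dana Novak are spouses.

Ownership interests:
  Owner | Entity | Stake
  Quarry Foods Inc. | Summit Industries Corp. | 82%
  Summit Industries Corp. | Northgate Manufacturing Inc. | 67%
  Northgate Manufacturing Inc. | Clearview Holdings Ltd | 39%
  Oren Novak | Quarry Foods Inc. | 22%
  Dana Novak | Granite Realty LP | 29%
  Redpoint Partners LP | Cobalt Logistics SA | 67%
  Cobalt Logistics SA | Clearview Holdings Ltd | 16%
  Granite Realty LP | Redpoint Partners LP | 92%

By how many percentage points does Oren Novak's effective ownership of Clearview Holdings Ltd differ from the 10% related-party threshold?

By spousal attribution (R2), Oren Novak is treated as owning Dana Novak's 29% interest in Granite Realty LP.
Chain via Quarry Foods Inc. → Summit Industries Corp. → Northgate Manufacturing Inc. (R1): 22% × 82% × 67% × 39% = 4.713852% of Clearview Holdings Ltd.
Chain via Granite Realty LP → Redpoint Partners LP → Cobalt Logistics SA (R1): 29% × 92% × 67% × 16% = 2.860096% of Clearview Holdings Ltd.
Aggregating (R3): 4.713852% + 2.860096% = 7.573948%.
7.573948% falls short of the 10% threshold by 2.426052 percentage points.

2.426052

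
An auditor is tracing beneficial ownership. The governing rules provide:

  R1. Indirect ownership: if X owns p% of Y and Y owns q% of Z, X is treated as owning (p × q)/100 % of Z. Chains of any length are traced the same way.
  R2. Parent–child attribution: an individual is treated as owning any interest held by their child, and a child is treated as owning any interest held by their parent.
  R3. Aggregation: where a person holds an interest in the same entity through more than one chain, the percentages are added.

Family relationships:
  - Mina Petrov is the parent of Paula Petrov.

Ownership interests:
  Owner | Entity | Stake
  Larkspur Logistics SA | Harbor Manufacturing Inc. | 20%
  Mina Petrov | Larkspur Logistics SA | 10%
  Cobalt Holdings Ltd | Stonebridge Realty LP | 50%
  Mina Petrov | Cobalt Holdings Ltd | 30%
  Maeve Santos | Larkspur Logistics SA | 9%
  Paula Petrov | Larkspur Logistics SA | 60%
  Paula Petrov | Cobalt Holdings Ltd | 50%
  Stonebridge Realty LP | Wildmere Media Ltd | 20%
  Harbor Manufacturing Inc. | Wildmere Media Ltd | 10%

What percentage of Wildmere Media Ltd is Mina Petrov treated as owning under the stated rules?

9.4%

By parent–child attribution (R2), Mina Petrov is treated as also owning Paula Petrov's interest in Cobalt Holdings Ltd, giving 30% + 50% = 80%.
By parent–child attribution (R2), Mina Petrov is treated as also owning Paula Petrov's interest in Larkspur Logistics SA, giving 10% + 60% = 70%.
Chain via Cobalt Holdings Ltd → Stonebridge Realty LP (R1): 80% × 50% × 20% = 8% of Wildmere Media Ltd.
Chain via Larkspur Logistics SA → Harbor Manufacturing Inc. (R1): 70% × 20% × 10% = 1.4% of Wildmere Media Ltd.
Aggregating (R3): 8% + 1.4% = 9.4%.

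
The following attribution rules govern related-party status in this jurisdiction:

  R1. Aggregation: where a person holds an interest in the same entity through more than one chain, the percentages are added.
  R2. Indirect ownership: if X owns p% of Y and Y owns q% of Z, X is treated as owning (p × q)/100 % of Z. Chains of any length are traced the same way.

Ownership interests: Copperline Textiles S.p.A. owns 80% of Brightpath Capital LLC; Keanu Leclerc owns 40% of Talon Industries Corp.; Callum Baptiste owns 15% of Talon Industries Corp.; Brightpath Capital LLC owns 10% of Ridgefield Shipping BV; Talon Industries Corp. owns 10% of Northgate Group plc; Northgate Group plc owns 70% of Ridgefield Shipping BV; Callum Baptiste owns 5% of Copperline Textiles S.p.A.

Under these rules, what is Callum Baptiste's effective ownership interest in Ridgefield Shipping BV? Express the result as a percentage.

1.45%

Chain via Talon Industries Corp. → Northgate Group plc (R2): 15% × 10% × 70% = 1.05% of Ridgefield Shipping BV.
Chain via Copperline Textiles S.p.A. → Brightpath Capital LLC (R2): 5% × 80% × 10% = 0.4% of Ridgefield Shipping BV.
Aggregating (R1): 1.05% + 0.4% = 1.45%.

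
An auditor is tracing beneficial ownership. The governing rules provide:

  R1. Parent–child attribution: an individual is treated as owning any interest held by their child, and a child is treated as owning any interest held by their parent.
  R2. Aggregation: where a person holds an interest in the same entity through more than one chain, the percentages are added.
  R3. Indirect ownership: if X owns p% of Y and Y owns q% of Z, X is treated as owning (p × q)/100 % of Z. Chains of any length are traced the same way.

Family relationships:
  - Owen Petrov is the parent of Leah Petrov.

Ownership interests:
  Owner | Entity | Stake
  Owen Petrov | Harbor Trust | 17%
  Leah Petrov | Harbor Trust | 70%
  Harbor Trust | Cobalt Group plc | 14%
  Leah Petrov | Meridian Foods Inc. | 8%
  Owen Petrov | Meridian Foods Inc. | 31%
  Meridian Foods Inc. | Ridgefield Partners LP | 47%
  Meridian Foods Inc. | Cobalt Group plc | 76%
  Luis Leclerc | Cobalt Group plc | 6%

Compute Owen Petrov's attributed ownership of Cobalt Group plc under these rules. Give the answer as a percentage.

41.82%

By parent–child attribution (R1), Owen Petrov is treated as also owning Leah Petrov's interest in Meridian Foods Inc, giving 31% + 8% = 39%.
By parent–child attribution (R1), Owen Petrov is treated as also owning Leah Petrov's interest in Harbor Trust, giving 17% + 70% = 87%.
Chain via Meridian Foods Inc. (R3): 39% × 76% = 29.64% of Cobalt Group plc.
Chain via Harbor Trust (R3): 87% × 14% = 12.18% of Cobalt Group plc.
Aggregating (R2): 29.64% + 12.18% = 41.82%.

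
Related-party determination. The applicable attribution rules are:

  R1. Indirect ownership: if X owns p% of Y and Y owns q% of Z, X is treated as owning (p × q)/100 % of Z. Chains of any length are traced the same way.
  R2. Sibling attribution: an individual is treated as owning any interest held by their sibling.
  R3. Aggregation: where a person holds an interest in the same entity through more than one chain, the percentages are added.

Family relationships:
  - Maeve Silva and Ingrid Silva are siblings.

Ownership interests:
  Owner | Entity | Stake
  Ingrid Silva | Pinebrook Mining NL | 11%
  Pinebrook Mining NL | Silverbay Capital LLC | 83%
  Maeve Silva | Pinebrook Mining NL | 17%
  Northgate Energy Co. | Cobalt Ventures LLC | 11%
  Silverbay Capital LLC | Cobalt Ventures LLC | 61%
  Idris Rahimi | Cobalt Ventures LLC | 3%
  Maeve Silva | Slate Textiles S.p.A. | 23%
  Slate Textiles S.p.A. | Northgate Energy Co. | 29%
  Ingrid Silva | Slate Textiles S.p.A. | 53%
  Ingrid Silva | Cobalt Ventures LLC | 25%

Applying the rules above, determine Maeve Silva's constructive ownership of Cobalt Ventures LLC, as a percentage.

41.6008%

By sibling attribution (R2), Maeve Silva is treated as also owning Ingrid Silva's interest in Pinebrook Mining NL, giving 17% + 11% = 28%.
By sibling attribution (R2), Maeve Silva is treated as also owning Ingrid Silva's interest in Slate Textiles S.p.A, giving 23% + 53% = 76%.
By sibling attribution (R2), Maeve Silva is treated as owning Ingrid Silva's 25% interest in Cobalt Ventures LLC.
Chain via Pinebrook Mining NL → Silverbay Capital LLC (R1): 28% × 83% × 61% = 14.1764% of Cobalt Ventures LLC.
Chain via Slate Textiles S.p.A. → Northgate Energy Co. (R1): 76% × 29% × 11% = 2.4244% of Cobalt Ventures LLC.
Direct interest in Cobalt Ventures LLC: 25%.
Aggregating (R3): 14.1764% + 2.4244% + 25% = 41.6008%.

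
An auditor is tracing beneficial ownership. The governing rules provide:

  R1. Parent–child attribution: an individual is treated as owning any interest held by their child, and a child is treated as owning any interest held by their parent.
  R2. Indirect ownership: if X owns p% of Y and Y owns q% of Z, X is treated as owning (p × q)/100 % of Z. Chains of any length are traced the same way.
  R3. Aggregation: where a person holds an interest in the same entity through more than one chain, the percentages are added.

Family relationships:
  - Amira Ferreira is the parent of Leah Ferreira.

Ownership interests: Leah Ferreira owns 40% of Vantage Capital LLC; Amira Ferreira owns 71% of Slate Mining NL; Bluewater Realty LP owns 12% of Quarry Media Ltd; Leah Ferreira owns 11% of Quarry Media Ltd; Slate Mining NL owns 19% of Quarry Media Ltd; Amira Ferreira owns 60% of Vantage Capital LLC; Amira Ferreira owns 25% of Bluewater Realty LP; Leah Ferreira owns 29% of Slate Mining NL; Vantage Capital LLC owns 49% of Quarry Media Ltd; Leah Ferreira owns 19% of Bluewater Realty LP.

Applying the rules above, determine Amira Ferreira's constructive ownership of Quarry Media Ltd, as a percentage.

By parent–child attribution (R1), Amira Ferreira is treated as also owning Leah Ferreira's interest in Slate Mining NL, giving 71% + 29% = 100%.
By parent–child attribution (R1), Amira Ferreira is treated as also owning Leah Ferreira's interest in Vantage Capital LLC, giving 60% + 40% = 100%.
By parent–child attribution (R1), Amira Ferreira is treated as also owning Leah Ferreira's interest in Bluewater Realty LP, giving 25% + 19% = 44%.
By parent–child attribution (R1), Amira Ferreira is treated as owning Leah Ferreira's 11% interest in Quarry Media Ltd.
Chain via Slate Mining NL (R2): 100% × 19% = 19% of Quarry Media Ltd.
Chain via Vantage Capital LLC (R2): 100% × 49% = 49% of Quarry Media Ltd.
Chain via Bluewater Realty LP (R2): 44% × 12% = 5.28% of Quarry Media Ltd.
Direct interest in Quarry Media Ltd: 11%.
Aggregating (R3): 19% + 49% + 5.28% + 11% = 84.28%.

84.28%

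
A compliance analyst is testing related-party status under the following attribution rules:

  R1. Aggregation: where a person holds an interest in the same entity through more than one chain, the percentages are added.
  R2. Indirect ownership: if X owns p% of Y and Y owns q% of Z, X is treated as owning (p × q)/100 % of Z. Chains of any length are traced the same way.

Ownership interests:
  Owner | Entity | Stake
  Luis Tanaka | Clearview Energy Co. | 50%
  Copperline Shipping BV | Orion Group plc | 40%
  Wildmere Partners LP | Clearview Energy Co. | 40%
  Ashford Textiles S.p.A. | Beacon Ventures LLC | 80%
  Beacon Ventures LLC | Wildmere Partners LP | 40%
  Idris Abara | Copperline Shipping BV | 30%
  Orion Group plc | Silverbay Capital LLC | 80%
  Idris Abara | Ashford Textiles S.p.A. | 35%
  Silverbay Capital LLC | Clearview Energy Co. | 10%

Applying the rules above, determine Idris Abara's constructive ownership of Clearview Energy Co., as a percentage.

Chain via Copperline Shipping BV → Orion Group plc → Silverbay Capital LLC (R2): 30% × 40% × 80% × 10% = 0.96% of Clearview Energy Co.
Chain via Ashford Textiles S.p.A. → Beacon Ventures LLC → Wildmere Partners LP (R2): 35% × 80% × 40% × 40% = 4.48% of Clearview Energy Co.
Aggregating (R1): 0.96% + 4.48% = 5.44%.

5.44%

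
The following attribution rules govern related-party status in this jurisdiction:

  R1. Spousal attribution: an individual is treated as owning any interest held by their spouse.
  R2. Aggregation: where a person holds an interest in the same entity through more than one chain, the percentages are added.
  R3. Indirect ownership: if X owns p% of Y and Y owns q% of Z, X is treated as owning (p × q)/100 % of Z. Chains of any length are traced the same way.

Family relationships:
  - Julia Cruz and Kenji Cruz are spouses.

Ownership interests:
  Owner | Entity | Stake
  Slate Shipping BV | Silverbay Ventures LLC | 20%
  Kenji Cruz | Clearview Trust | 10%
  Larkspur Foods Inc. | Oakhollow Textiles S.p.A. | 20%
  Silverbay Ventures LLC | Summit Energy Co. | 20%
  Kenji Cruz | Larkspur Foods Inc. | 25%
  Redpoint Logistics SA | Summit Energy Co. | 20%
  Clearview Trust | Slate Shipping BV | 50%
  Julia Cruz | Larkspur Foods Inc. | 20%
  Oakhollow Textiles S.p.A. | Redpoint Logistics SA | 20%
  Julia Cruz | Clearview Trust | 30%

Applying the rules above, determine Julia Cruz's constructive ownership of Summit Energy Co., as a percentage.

By spousal attribution (R1), Julia Cruz is treated as also owning Kenji Cruz's interest in Clearview Trust, giving 30% + 10% = 40%.
By spousal attribution (R1), Julia Cruz is treated as also owning Kenji Cruz's interest in Larkspur Foods Inc, giving 20% + 25% = 45%.
Chain via Clearview Trust → Slate Shipping BV → Silverbay Ventures LLC (R3): 40% × 50% × 20% × 20% = 0.8% of Summit Energy Co.
Chain via Larkspur Foods Inc. → Oakhollow Textiles S.p.A. → Redpoint Logistics SA (R3): 45% × 20% × 20% × 20% = 0.36% of Summit Energy Co.
Aggregating (R2): 0.8% + 0.36% = 1.16%.

1.16%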